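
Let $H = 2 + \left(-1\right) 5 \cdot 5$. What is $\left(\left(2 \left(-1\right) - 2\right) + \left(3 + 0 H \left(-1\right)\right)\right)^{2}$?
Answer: $1$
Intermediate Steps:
$H = -23$ ($H = 2 - 25 = -23$)
$\left(\left(2 \left(-1\right) - 2\right) + \left(3 + 0 H \left(-1\right)\right)\right)^{2} = \left(\left(2 \left(-1\right) - 2\right) + \left(3 + 0 \left(-23\right) \left(-1\right)\right)\right)^{2} = \left(\left(-2 - 2\right) + \left(3 + 0 \left(-1\right)\right)\right)^{2} = \left(-4 + \left(3 + 0\right)\right)^{2} = \left(-4 + 3\right)^{2} = \left(-1\right)^{2} = 1$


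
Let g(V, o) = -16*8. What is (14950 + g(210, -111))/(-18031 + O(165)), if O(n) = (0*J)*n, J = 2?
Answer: -14822/18031 ≈ -0.82203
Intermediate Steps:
g(V, o) = -128
O(n) = 0 (O(n) = (0*2)*n = 0*n = 0)
(14950 + g(210, -111))/(-18031 + O(165)) = (14950 - 128)/(-18031 + 0) = 14822/(-18031) = 14822*(-1/18031) = -14822/18031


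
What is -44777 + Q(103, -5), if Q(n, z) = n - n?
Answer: -44777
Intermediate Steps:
Q(n, z) = 0
-44777 + Q(103, -5) = -44777 + 0 = -44777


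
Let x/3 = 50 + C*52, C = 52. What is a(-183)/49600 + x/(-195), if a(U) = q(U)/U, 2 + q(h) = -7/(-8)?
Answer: -13332003801/314662400 ≈ -42.369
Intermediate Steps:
q(h) = -9/8 (q(h) = -2 - 7/(-8) = -2 - 7*(-⅛) = -2 + 7/8 = -9/8)
x = 8262 (x = 3*(50 + 52*52) = 3*(50 + 2704) = 3*2754 = 8262)
a(U) = -9/(8*U)
a(-183)/49600 + x/(-195) = -9/8/(-183)/49600 + 8262/(-195) = -9/8*(-1/183)*(1/49600) + 8262*(-1/195) = (3/488)*(1/49600) - 2754/65 = 3/24204800 - 2754/65 = -13332003801/314662400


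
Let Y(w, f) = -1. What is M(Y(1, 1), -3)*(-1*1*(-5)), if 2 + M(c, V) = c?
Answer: -15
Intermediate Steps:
M(c, V) = -2 + c
M(Y(1, 1), -3)*(-1*1*(-5)) = (-2 - 1)*(-1*1*(-5)) = -(-3)*(-5) = -3*5 = -15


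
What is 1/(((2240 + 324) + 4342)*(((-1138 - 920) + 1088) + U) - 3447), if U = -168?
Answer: -1/7862475 ≈ -1.2719e-7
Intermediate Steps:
1/(((2240 + 324) + 4342)*(((-1138 - 920) + 1088) + U) - 3447) = 1/(((2240 + 324) + 4342)*(((-1138 - 920) + 1088) - 168) - 3447) = 1/((2564 + 4342)*((-2058 + 1088) - 168) - 3447) = 1/(6906*(-970 - 168) - 3447) = 1/(6906*(-1138) - 3447) = 1/(-7859028 - 3447) = 1/(-7862475) = -1/7862475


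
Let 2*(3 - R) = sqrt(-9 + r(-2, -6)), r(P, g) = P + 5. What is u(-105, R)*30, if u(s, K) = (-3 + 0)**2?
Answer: 270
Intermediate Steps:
r(P, g) = 5 + P
R = 3 - I*sqrt(6)/2 (R = 3 - sqrt(-9 + (5 - 2))/2 = 3 - sqrt(-9 + 3)/2 = 3 - I*sqrt(6)/2 ≈ 3.0 - 1.2247*I)
u(s, K) = 9 (u(s, K) = (-3)**2 = 9)
u(-105, R)*30 = 9*30 = 270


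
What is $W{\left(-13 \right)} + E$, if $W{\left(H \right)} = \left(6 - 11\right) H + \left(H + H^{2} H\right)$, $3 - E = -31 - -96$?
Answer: $-2207$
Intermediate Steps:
$E = -62$ ($E = 3 - \left(-31 - -96\right) = 3 - \left(-31 + 96\right) = 3 - 65 = -62$)
$W{\left(H \right)} = H^{3} - 4 H$ ($W{\left(H \right)} = \left(6 - 11\right) H + \left(H + H^{3}\right) = - 5 H + \left(H + H^{3}\right) = H^{3} - 4 H$)
$W{\left(-13 \right)} + E = - 13 \left(-4 + \left(-13\right)^{2}\right) - 62 = - 13 \left(-4 + 169\right) - 62 = \left(-13\right) 165 - 62 = -2145 - 62 = -2207$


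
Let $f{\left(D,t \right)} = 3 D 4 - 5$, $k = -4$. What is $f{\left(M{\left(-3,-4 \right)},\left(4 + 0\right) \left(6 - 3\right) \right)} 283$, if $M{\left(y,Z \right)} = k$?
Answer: $-14999$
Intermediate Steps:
$M{\left(y,Z \right)} = -4$
$f{\left(D,t \right)} = -5 + 12 D$ ($f{\left(D,t \right)} = 12 D - 5 = -5 + 12 D$)
$f{\left(M{\left(-3,-4 \right)},\left(4 + 0\right) \left(6 - 3\right) \right)} 283 = \left(-5 + 12 \left(-4\right)\right) 283 = \left(-5 - 48\right) 283 = \left(-53\right) 283 = -14999$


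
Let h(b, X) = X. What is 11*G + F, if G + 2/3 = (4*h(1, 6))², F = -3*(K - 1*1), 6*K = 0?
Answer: 18995/3 ≈ 6331.7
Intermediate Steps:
K = 0 (K = (⅙)*0 = 0)
F = 3 (F = -3*(0 - 1*1) = -3*(0 - 1) = -3*(-1) = 3)
G = 1726/3 (G = -⅔ + (4*6)² = -⅔ + 24² = -⅔ + 576 = 1726/3 ≈ 575.33)
11*G + F = 11*(1726/3) + 3 = 18986/3 + 3 = 18995/3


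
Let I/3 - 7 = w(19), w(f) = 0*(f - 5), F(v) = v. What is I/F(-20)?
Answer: -21/20 ≈ -1.0500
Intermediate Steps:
w(f) = 0 (w(f) = 0*(-5 + f) = 0)
I = 21 (I = 21 + 3*0 = 21 + 0 = 21)
I/F(-20) = 21/(-20) = 21*(-1/20) = -21/20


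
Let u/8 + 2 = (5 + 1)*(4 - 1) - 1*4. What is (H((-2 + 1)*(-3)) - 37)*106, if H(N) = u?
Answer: 6254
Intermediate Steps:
u = 96 (u = -16 + 8*((5 + 1)*(4 - 1) - 1*4) = -16 + 8*(6*3 - 4) = -16 + 8*(18 - 4) = -16 + 8*14 = -16 + 112 = 96)
H(N) = 96
(H((-2 + 1)*(-3)) - 37)*106 = (96 - 37)*106 = 59*106 = 6254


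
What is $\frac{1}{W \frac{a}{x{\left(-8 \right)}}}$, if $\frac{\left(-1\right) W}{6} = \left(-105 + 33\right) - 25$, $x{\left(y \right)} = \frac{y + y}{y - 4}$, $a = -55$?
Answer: $- \frac{2}{48015} \approx -4.1654 \cdot 10^{-5}$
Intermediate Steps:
$x{\left(y \right)} = \frac{2 y}{-4 + y}$
$W = 582$ ($W = - 6 \left(\left(-105 + 33\right) - 25\right) = - 6 \left(-72 - 25\right) = \left(-6\right) \left(-97\right) = 582$)
$\frac{1}{W \frac{a}{x{\left(-8 \right)}}} = \frac{1}{582 \left(- \frac{55}{2 \left(-8\right) \frac{1}{-4 - 8}}\right)} = \frac{1}{582 \left(- \frac{55}{2 \left(-8\right) \frac{1}{-12}}\right)} = \frac{1}{582 \left(- \frac{55}{2 \left(-8\right) \left(- \frac{1}{12}\right)}\right)} = \frac{1}{582 \left(- \frac{55}{\frac{4}{3}}\right)} = \frac{1}{582 \left(\left(-55\right) \frac{3}{4}\right)} = \frac{1}{582 \left(- \frac{165}{4}\right)} = \frac{1}{- \frac{48015}{2}} = - \frac{2}{48015}$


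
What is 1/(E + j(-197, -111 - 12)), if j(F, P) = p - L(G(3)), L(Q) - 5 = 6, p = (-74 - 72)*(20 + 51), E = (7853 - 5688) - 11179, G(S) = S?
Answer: -1/19391 ≈ -5.1570e-5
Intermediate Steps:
E = -9014 (E = 2165 - 11179 = -9014)
p = -10366 (p = -146*71 = -10366)
L(Q) = 11 (L(Q) = 5 + 6 = 11)
j(F, P) = -10377 (j(F, P) = -10366 - 1*11 = -10366 - 11 = -10377)
1/(E + j(-197, -111 - 12)) = 1/(-9014 - 10377) = 1/(-19391) = -1/19391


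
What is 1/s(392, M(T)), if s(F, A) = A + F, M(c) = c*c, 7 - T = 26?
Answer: 1/753 ≈ 0.0013280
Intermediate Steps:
T = -19 (T = 7 - 1*26 = 7 - 26 = -19)
M(c) = c²
1/s(392, M(T)) = 1/((-19)² + 392) = 1/(361 + 392) = 1/753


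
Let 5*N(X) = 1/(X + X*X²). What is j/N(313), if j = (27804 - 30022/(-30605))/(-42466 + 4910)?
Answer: -6523676847516905/57470069 ≈ -1.1351e+8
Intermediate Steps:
j = -425485721/574700690 (j = (27804 - 30022*(-1/30605))/(-37556) = (27804 + 30022/30605)*(-1/37556) = (850971442/30605)*(-1/37556) = -425485721/574700690 ≈ -0.74036)
N(X) = 1/(5*(X + X³)) (N(X) = 1/(5*(X + X*X²)) = 1/(5*(X + X³)))
j/N(313) = -425485721/(574700690*((⅕)/(313*(1 + 313²)))) = -425485721/(574700690*((⅕)*(1/313)/(1 + 97969))) = -425485721/(574700690*((⅕)*(1/313)/97970)) = -425485721/(574700690*((⅕)*(1/313)*(1/97970))) = -425485721/(574700690*1/153323050) = -425485721/574700690*153323050 = -6523676847516905/57470069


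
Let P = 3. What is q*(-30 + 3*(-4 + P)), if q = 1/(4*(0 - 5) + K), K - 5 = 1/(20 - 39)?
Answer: 57/26 ≈ 2.1923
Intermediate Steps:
K = 94/19 (K = 5 + 1/(20 - 39) = 5 + 1/(-19) = 5 - 1/19 = 94/19 ≈ 4.9474)
q = -19/286 (q = 1/(4*(0 - 5) + 94/19) = 1/(4*(-5) + 94/19) = 1/(-20 + 94/19) = 1/(-286/19) = -19/286 ≈ -0.066434)
q*(-30 + 3*(-4 + P)) = -19*(-30 + 3*(-4 + 3))/286 = -19*(-30 + 3*(-1))/286 = -19*(-30 - 3)/286 = -19/286*(-33) = 57/26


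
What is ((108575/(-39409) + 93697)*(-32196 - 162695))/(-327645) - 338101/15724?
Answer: 11310858221982941527/203030832221820 ≈ 55710.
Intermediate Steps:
((108575/(-39409) + 93697)*(-32196 - 162695))/(-327645) - 338101/15724 = ((108575*(-1/39409) + 93697)*(-194891))*(-1/327645) - 338101*1/15724 = ((-108575/39409 + 93697)*(-194891))*(-1/327645) - 338101/15724 = ((3692396498/39409)*(-194891))*(-1/327645) - 338101/15724 = -719614845891718/39409*(-1/327645) - 338101/15724 = 719614845891718/12912161805 - 338101/15724 = 11310858221982941527/203030832221820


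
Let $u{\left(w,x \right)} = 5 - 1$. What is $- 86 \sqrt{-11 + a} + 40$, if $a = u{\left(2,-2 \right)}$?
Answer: $40 - 86 i \sqrt{7} \approx 40.0 - 227.53 i$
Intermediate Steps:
$u{\left(w,x \right)} = 4$
$a = 4$
$- 86 \sqrt{-11 + a} + 40 = - 86 \sqrt{-11 + 4} + 40 = - 86 \sqrt{-7} + 40 = - 86 i \sqrt{7} + 40 = 40 - 86 i \sqrt{7}$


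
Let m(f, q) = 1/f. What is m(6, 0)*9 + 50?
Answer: 103/2 ≈ 51.500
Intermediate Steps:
m(6, 0)*9 + 50 = 9/6 + 50 = (1/6)*9 + 50 = 3/2 + 50 = 103/2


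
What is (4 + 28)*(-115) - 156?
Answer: -3836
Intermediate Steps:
(4 + 28)*(-115) - 156 = 32*(-115) - 156 = -3680 - 156 = -3836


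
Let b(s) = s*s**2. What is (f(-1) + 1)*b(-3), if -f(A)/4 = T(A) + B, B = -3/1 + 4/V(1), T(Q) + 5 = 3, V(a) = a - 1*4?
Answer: -711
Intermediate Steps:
V(a) = -4 + a (V(a) = a - 4 = -4 + a)
T(Q) = -2 (T(Q) = -5 + 3 = -2)
B = -13/3 (B = -3/1 + 4/(-4 + 1) = -3*1 + 4/(-3) = -3 + 4*(-1/3) = -3 - 4/3 = -13/3 ≈ -4.3333)
b(s) = s**3
f(A) = 76/3 (f(A) = -4*(-2 - 13/3) = -4*(-19/3) = 76/3)
(f(-1) + 1)*b(-3) = (76/3 + 1)*(-3)**3 = (79/3)*(-27) = -711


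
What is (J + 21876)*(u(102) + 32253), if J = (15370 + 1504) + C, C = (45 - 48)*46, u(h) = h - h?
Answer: 1245352836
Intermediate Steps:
u(h) = 0
C = -138 (C = -3*46 = -138)
J = 16736 (J = (15370 + 1504) - 138 = 16874 - 138 = 16736)
(J + 21876)*(u(102) + 32253) = (16736 + 21876)*(0 + 32253) = 38612*32253 = 1245352836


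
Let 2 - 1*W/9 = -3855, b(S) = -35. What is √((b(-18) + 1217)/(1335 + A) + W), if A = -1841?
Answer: √2221794894/253 ≈ 186.31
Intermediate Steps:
W = 34713 (W = 18 - 9*(-3855) = 18 + 34695 = 34713)
√((b(-18) + 1217)/(1335 + A) + W) = √((-35 + 1217)/(1335 - 1841) + 34713) = √(1182/(-506) + 34713) = √(1182*(-1/506) + 34713) = √(-591/253 + 34713) = √(8781798/253) = √2221794894/253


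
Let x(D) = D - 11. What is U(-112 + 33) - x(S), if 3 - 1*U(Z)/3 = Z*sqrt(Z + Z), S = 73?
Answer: -53 + 237*I*sqrt(158) ≈ -53.0 + 2979.0*I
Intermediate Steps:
U(Z) = 9 - 3*sqrt(2)*Z**(3/2) (U(Z) = 9 - 3*Z*sqrt(Z + Z) = 9 - 3*Z*sqrt(2*Z) = 9 - 3*Z*sqrt(2)*sqrt(Z) = 9 - 3*sqrt(2)*Z**(3/2))
x(D) = -11 + D
U(-112 + 33) - x(S) = (9 - 3*sqrt(2)*(-112 + 33)**(3/2)) - (-11 + 73) = (9 - 3*sqrt(2)*(-79)**(3/2)) - 1*62 = (9 - 3*sqrt(2)*(-79*I*sqrt(79))) - 62 = (9 + 237*I*sqrt(158)) - 62 = -53 + 237*I*sqrt(158)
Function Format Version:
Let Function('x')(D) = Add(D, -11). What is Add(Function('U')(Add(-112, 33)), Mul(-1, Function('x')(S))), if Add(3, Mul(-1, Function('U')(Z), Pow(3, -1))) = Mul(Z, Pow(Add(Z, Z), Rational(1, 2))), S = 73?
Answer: Add(-53, Mul(237, I, Pow(158, Rational(1, 2)))) ≈ Add(-53.000, Mul(2979.0, I))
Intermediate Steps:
Function('U')(Z) = Add(9, Mul(-3, Pow(2, Rational(1, 2)), Pow(Z, Rational(3, 2)))) (Function('U')(Z) = Add(9, Mul(-3, Mul(Z, Pow(Add(Z, Z), Rational(1, 2))))) = Add(9, Mul(-3, Mul(Z, Pow(Mul(2, Z), Rational(1, 2))))) = Add(9, Mul(-3, Mul(Z, Mul(Pow(2, Rational(1, 2)), Pow(Z, Rational(1, 2)))))) = Add(9, Mul(-3, Mul(Pow(2, Rational(1, 2)), Pow(Z, Rational(3, 2))))) = Add(9, Mul(-3, Pow(2, Rational(1, 2)), Pow(Z, Rational(3, 2)))))
Function('x')(D) = Add(-11, D)
Add(Function('U')(Add(-112, 33)), Mul(-1, Function('x')(S))) = Add(Add(9, Mul(-3, Pow(2, Rational(1, 2)), Pow(Add(-112, 33), Rational(3, 2)))), Mul(-1, Add(-11, 73))) = Add(Add(9, Mul(-3, Pow(2, Rational(1, 2)), Pow(-79, Rational(3, 2)))), Mul(-1, 62)) = Add(Add(9, Mul(-3, Pow(2, Rational(1, 2)), Mul(-79, I, Pow(79, Rational(1, 2))))), -62) = Add(Add(9, Mul(237, I, Pow(158, Rational(1, 2)))), -62) = Add(-53, Mul(237, I, Pow(158, Rational(1, 2))))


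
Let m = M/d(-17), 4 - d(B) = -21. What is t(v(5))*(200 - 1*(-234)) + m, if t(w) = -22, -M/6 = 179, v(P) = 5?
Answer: -239774/25 ≈ -9591.0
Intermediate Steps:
d(B) = 25 (d(B) = 4 - 1*(-21) = 4 + 21 = 25)
M = -1074 (M = -6*179 = -1074)
m = -1074/25 ≈ -42.960
t(v(5))*(200 - 1*(-234)) + m = -22*(200 - 1*(-234)) - 1074/25 = -22*(200 + 234) - 1074/25 = -22*434 - 1074/25 = -9548 - 1074/25 = -239774/25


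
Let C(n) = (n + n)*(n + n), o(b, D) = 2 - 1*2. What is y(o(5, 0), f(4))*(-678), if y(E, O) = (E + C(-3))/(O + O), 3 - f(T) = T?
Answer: 12204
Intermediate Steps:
f(T) = 3 - T
o(b, D) = 0 (o(b, D) = 2 - 2 = 0)
C(n) = 4*n² (C(n) = (2*n)*(2*n) = 4*n²)
y(E, O) = (36 + E)/(2*O) (y(E, O) = (E + 4*(-3)²)/(O + O) = (E + 4*9)/((2*O)) = (E + 36)*(1/(2*O)) = (36 + E)*(1/(2*O)) = (36 + E)/(2*O))
y(o(5, 0), f(4))*(-678) = ((36 + 0)/(2*(3 - 1*4)))*(-678) = ((½)*36/(3 - 4))*(-678) = ((½)*36/(-1))*(-678) = ((½)*(-1)*36)*(-678) = -18*(-678) = 12204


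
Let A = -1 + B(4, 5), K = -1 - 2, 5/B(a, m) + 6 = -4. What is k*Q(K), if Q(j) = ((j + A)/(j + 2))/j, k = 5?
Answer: -15/2 ≈ -7.5000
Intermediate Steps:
B(a, m) = -½ (B(a, m) = 5/(-6 - 4) = 5/(-10) = 5*(-⅒) = -½)
K = -3
A = -3/2 (A = -1 - ½ = -3/2 ≈ -1.5000)
Q(j) = (-3/2 + j)/(j*(2 + j)) (Q(j) = ((j - 3/2)/(j + 2))/j = ((-3/2 + j)/(2 + j))/j = (-3/2 + j)/(j*(2 + j)))
k*Q(K) = 5*((-3/2 - 3)/((-3)*(2 - 3))) = 5*(-⅓*(-9/2)/(-1)) = 5*(-⅓*(-1)*(-9/2)) = 5*(-3/2) = -15/2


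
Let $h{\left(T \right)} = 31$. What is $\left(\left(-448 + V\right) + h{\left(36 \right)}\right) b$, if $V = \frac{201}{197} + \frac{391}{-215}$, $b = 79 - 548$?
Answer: $\frac{8299352243}{42355} \approx 1.9595 \cdot 10^{5}$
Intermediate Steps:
$b = -469$
$V = - \frac{33812}{42355}$ ($V = 201 \cdot \frac{1}{197} + 391 \left(- \frac{1}{215}\right) = \frac{201}{197} - \frac{391}{215} = - \frac{33812}{42355} \approx -0.7983$)
$\left(\left(-448 + V\right) + h{\left(36 \right)}\right) b = \left(\left(-448 - \frac{33812}{42355}\right) + 31\right) \left(-469\right) = \left(- \frac{19008852}{42355} + 31\right) \left(-469\right) = \left(- \frac{17695847}{42355}\right) \left(-469\right) = \frac{8299352243}{42355}$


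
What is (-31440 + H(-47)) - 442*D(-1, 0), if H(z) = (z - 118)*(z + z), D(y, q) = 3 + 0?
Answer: -17256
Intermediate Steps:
D(y, q) = 3
H(z) = 2*z*(-118 + z) (H(z) = (-118 + z)*(2*z) = 2*z*(-118 + z))
(-31440 + H(-47)) - 442*D(-1, 0) = (-31440 + 2*(-47)*(-118 - 47)) - 442*3 = (-31440 + 2*(-47)*(-165)) - 1326 = (-31440 + 15510) - 1326 = -15930 - 1326 = -17256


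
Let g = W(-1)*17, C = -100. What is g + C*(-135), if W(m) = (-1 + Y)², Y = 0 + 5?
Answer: 13772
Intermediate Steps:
Y = 5
W(m) = 16 (W(m) = (-1 + 5)² = 4² = 16)
g = 272 (g = 16*17 = 272)
g + C*(-135) = 272 - 100*(-135) = 272 + 13500 = 13772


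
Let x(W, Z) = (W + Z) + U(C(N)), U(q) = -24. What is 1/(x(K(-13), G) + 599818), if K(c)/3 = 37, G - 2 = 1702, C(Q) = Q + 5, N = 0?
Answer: 1/601609 ≈ 1.6622e-6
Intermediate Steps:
C(Q) = 5 + Q
G = 1704 (G = 2 + 1702 = 1704)
K(c) = 111 (K(c) = 3*37 = 111)
x(W, Z) = -24 + W + Z (x(W, Z) = (W + Z) - 24 = -24 + W + Z)
1/(x(K(-13), G) + 599818) = 1/((-24 + 111 + 1704) + 599818) = 1/(1791 + 599818) = 1/601609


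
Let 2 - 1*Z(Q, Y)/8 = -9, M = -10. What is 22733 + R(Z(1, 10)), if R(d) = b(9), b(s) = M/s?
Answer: 204587/9 ≈ 22732.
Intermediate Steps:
Z(Q, Y) = 88 (Z(Q, Y) = 16 - 8*(-9) = 16 + 72 = 88)
b(s) = -10/s
R(d) = -10/9
22733 + R(Z(1, 10)) = 22733 - 10/9 = 204587/9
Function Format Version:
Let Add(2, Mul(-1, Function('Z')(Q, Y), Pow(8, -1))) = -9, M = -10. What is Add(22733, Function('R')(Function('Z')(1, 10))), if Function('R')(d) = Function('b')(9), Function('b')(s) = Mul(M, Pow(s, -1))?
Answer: Rational(204587, 9) ≈ 22732.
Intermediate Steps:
Function('Z')(Q, Y) = 88 (Function('Z')(Q, Y) = Add(16, Mul(-8, -9)) = Add(16, 72) = 88)
Function('b')(s) = Mul(-10, Pow(s, -1))
Function('R')(d) = Rational(-10, 9) (Function('R')(d) = Mul(-10, Pow(9, -1)) = Mul(-10, Rational(1, 9)) = Rational(-10, 9))
Add(22733, Function('R')(Function('Z')(1, 10))) = Add(22733, Rational(-10, 9)) = Rational(204587, 9)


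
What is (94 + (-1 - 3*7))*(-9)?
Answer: -648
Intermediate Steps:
(94 + (-1 - 3*7))*(-9) = (94 + (-1 - 21))*(-9) = (94 - 22)*(-9) = 72*(-9) = -648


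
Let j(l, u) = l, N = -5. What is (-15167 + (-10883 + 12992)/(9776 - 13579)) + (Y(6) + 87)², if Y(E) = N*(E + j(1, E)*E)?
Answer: -54909823/3803 ≈ -14439.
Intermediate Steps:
Y(E) = -10*E (Y(E) = -5*(E + 1*E) = -5*(E + E) = -10*E)
(-15167 + (-10883 + 12992)/(9776 - 13579)) + (Y(6) + 87)² = (-15167 + (-10883 + 12992)/(9776 - 13579)) + (-10*6 + 87)² = (-15167 + 2109/(-3803)) + (-60 + 87)² = (-15167 + 2109*(-1/3803)) + 27² = (-15167 - 2109/3803) + 729 = -57682210/3803 + 729 = -54909823/3803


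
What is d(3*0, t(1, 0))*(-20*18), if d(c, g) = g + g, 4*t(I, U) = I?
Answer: -180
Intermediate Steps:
t(I, U) = I/4
d(c, g) = 2*g
d(3*0, t(1, 0))*(-20*18) = (2*((1/4)*1))*(-20*18) = (2*(1/4))*(-360) = (1/2)*(-360) = -180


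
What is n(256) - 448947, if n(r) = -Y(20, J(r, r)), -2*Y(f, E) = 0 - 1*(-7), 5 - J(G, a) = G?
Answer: -897887/2 ≈ -4.4894e+5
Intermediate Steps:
J(G, a) = 5 - G
Y(f, E) = -7/2 (Y(f, E) = -(0 - 1*(-7))/2 = -(0 + 7)/2 = -½*7 = -7/2)
n(r) = 7/2 (n(r) = -1*(-7/2) = 7/2)
n(256) - 448947 = 7/2 - 448947 = -897887/2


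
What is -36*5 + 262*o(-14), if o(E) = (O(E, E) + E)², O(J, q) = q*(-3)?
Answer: 205228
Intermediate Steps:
O(J, q) = -3*q
o(E) = 4*E² (o(E) = (-3*E + E)² = (-2*E)² = 4*E²)
-36*5 + 262*o(-14) = -36*5 + 262*(4*(-14)²) = -180 + 262*(4*196) = -180 + 262*784 = -180 + 205408 = 205228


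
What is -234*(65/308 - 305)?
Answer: 10983375/154 ≈ 71321.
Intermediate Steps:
-234*(65/308 - 305) = -234*(-93875/308) = 10983375/154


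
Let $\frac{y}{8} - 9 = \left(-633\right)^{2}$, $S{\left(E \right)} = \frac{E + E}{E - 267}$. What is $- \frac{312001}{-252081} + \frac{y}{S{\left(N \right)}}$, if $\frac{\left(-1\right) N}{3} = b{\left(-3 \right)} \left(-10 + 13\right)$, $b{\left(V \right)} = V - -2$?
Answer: $- \frac{11582290779023}{252081} \approx -4.5947 \cdot 10^{7}$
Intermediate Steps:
$b{\left(V \right)} = 2 + V$ ($b{\left(V \right)} = V + 2 = 2 + V$)
$N = 9$ ($N = - 3 \left(2 - 3\right) \left(-10 + 13\right) = - 3 \left(\left(-1\right) 3\right) = \left(-3\right) \left(-3\right) = 9$)
$S{\left(E \right)} = \frac{2 E}{-267 + E}$
$y = 3205584$ ($y = 72 + 8 \left(-633\right)^{2} = 72 + 8 \cdot 400689 = 72 + 3205512 = 3205584$)
$- \frac{312001}{-252081} + \frac{y}{S{\left(N \right)}} = - \frac{312001}{-252081} + \frac{3205584}{2 \cdot 9 \frac{1}{-267 + 9}} = \left(-312001\right) \left(- \frac{1}{252081}\right) + \frac{3205584}{2 \cdot 9 \frac{1}{-258}} = \frac{312001}{252081} + \frac{3205584}{2 \cdot 9 \left(- \frac{1}{258}\right)} = \frac{312001}{252081} + \frac{3205584}{- \frac{3}{43}} = \frac{312001}{252081} + 3205584 \left(- \frac{43}{3}\right) = \frac{312001}{252081} - 45946704 = - \frac{11582290779023}{252081}$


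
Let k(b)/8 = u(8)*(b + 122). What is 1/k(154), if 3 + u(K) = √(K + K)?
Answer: 1/2208 ≈ 0.00045290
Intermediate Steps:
u(K) = -3 + √2*√K (u(K) = -3 + √(K + K) = -3 + √(2*K) = -3 + √2*√K)
k(b) = 976 + 8*b (k(b) = 8*((-3 + √2*√8)*(b + 122)) = 8*((-3 + √2*(2*√2))*(122 + b)) = 8*((-3 + 4)*(122 + b)) = 8*(1*(122 + b)) = 8*(122 + b) = 976 + 8*b)
1/k(154) = 1/(976 + 8*154) = 1/(976 + 1232) = 1/2208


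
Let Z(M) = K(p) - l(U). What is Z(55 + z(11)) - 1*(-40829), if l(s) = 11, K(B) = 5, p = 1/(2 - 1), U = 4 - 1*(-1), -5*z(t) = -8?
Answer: 40823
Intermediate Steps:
z(t) = 8/5 (z(t) = -⅕*(-8) = 8/5)
U = 5 (U = 4 + 1 = 5)
p = 1 (p = 1/1 = 1)
Z(M) = -6 (Z(M) = 5 - 1*11 = 5 - 11 = -6)
Z(55 + z(11)) - 1*(-40829) = -6 - 1*(-40829) = -6 + 40829 = 40823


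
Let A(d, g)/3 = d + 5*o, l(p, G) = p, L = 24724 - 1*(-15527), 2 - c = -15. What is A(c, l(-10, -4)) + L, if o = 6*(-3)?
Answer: 40032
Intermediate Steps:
c = 17 (c = 2 - 1*(-15) = 2 + 15 = 17)
L = 40251 (L = 24724 + 15527 = 40251)
o = -18
A(d, g) = -270 + 3*d (A(d, g) = 3*(d + 5*(-18)) = 3*(d - 90) = 3*(-90 + d) = -270 + 3*d)
A(c, l(-10, -4)) + L = (-270 + 3*17) + 40251 = (-270 + 51) + 40251 = -219 + 40251 = 40032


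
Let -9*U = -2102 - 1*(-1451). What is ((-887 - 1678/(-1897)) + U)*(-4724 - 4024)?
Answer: 13504678344/1897 ≈ 7.1190e+6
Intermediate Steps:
U = 217/3 (U = -(-2102 - 1*(-1451))/9 = -(-2102 + 1451)/9 = -1/9*(-651) = 217/3 ≈ 72.333)
((-887 - 1678/(-1897)) + U)*(-4724 - 4024) = ((-887 - 1678/(-1897)) + 217/3)*(-4724 - 4024) = ((-887 - 1678*(-1)/1897) + 217/3)*(-8748) = ((-887 - 1*(-1678/1897)) + 217/3)*(-8748) = ((-887 + 1678/1897) + 217/3)*(-8748) = (-1680961/1897 + 217/3)*(-8748) = -4631234/5691*(-8748) = 13504678344/1897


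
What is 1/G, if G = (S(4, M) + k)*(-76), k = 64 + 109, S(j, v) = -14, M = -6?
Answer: -1/12084 ≈ -8.2754e-5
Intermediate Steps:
k = 173
G = -12084 (G = (-14 + 173)*(-76) = 159*(-76) = -12084)
1/G = 1/(-12084) = -1/12084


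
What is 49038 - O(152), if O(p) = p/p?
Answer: 49037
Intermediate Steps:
O(p) = 1
49038 - O(152) = 49038 - 1*1 = 49038 - 1 = 49037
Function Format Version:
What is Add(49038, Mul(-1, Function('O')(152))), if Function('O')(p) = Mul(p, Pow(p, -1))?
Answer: 49037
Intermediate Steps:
Function('O')(p) = 1
Add(49038, Mul(-1, Function('O')(152))) = Add(49038, Mul(-1, 1)) = Add(49038, -1) = 49037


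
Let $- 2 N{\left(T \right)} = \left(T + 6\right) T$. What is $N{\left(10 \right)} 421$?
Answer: $-33680$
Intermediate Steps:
$N{\left(T \right)} = - \frac{T \left(6 + T\right)}{2}$ ($N{\left(T \right)} = - \frac{\left(T + 6\right) T}{2} = - \frac{\left(6 + T\right) T}{2} = - \frac{T \left(6 + T\right)}{2}$)
$N{\left(10 \right)} 421 = \left(- \frac{1}{2}\right) 10 \left(6 + 10\right) 421 = \left(- \frac{1}{2}\right) 10 \cdot 16 \cdot 421 = \left(-80\right) 421 = -33680$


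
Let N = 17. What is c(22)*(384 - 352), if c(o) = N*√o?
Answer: 544*√22 ≈ 2551.6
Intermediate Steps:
c(o) = 17*√o
c(22)*(384 - 352) = (17*√22)*(384 - 352) = (17*√22)*32 = 544*√22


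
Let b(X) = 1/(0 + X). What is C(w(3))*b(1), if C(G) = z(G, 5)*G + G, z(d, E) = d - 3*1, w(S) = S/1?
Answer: 3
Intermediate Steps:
w(S) = S (w(S) = S*1 = S)
z(d, E) = -3 + d (z(d, E) = d - 3 = -3 + d)
b(X) = 1/X
C(G) = G + G*(-3 + G) (C(G) = (-3 + G)*G + G = G*(-3 + G) + G = G + G*(-3 + G))
C(w(3))*b(1) = (3*(-2 + 3))/1 = (3*1)*1 = 3*1 = 3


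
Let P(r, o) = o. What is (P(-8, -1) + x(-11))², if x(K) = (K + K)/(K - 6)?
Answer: 25/289 ≈ 0.086505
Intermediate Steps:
x(K) = 2*K/(-6 + K) (x(K) = (2*K)/(-6 + K) = 2*K/(-6 + K))
(P(-8, -1) + x(-11))² = (-1 + 2*(-11)/(-6 - 11))² = (-1 + 2*(-11)/(-17))² = (-1 + 2*(-11)*(-1/17))² = (-1 + 22/17)² = (5/17)² = 25/289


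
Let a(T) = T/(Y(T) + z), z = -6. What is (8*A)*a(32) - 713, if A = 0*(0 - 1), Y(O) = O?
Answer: -713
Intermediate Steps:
a(T) = T/(-6 + T) (a(T) = T/(T - 6) = T/(-6 + T))
A = 0 (A = 0*(-1) = 0)
(8*A)*a(32) - 713 = (8*0)*(32/(-6 + 32)) - 713 = 0*(32/26) - 713 = 0*(32*(1/26)) - 713 = 0*(16/13) - 713 = 0 - 713 = -713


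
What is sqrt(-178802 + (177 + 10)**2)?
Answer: I*sqrt(143833) ≈ 379.25*I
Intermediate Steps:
sqrt(-178802 + (177 + 10)**2) = sqrt(-178802 + 187**2) = sqrt(-178802 + 34969) = sqrt(-143833) = I*sqrt(143833)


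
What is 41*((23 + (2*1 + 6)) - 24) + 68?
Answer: 355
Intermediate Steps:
41*((23 + (2*1 + 6)) - 24) + 68 = 41*((23 + (2 + 6)) - 24) + 68 = 41*((23 + 8) - 24) + 68 = 41*(31 - 24) + 68 = 41*7 + 68 = 287 + 68 = 355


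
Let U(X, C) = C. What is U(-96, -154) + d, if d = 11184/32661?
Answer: -1672870/10887 ≈ -153.66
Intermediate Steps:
d = 3728/10887 (d = 11184*(1/32661) = 3728/10887 ≈ 0.34243)
U(-96, -154) + d = -154 + 3728/10887 = -1672870/10887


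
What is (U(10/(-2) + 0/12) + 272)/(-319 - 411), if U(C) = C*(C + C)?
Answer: -161/365 ≈ -0.44110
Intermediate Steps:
U(C) = 2*C**2 (U(C) = C*(2*C) = 2*C**2)
(U(10/(-2) + 0/12) + 272)/(-319 - 411) = (2*(10/(-2) + 0/12)**2 + 272)/(-319 - 411) = (2*(10*(-1/2) + 0*(1/12))**2 + 272)/(-730) = (2*(-5 + 0)**2 + 272)*(-1/730) = (2*(-5)**2 + 272)*(-1/730) = (2*25 + 272)*(-1/730) = (50 + 272)*(-1/730) = 322*(-1/730) = -161/365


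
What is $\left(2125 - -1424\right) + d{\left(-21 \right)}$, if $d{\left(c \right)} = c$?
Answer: $3528$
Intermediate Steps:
$\left(2125 - -1424\right) + d{\left(-21 \right)} = \left(2125 - -1424\right) - 21 = \left(2125 + 1424\right) - 21 = 3549 - 21 = 3528$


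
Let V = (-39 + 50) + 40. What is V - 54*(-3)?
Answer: 213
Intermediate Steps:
V = 51 (V = 11 + 40 = 51)
V - 54*(-3) = 51 - 54*(-3) = 51 + 162 = 213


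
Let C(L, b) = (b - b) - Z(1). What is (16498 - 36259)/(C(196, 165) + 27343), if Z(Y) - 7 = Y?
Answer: -2823/3905 ≈ -0.72292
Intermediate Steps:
Z(Y) = 7 + Y
C(L, b) = -8 (C(L, b) = (b - b) - (7 + 1) = 0 - 1*8 = 0 - 8 = -8)
(16498 - 36259)/(C(196, 165) + 27343) = (16498 - 36259)/(-8 + 27343) = -19761/27335 = -19761*1/27335 = -2823/3905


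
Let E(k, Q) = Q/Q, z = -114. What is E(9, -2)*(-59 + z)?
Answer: -173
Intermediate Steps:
E(k, Q) = 1
E(9, -2)*(-59 + z) = 1*(-59 - 114) = 1*(-173) = -173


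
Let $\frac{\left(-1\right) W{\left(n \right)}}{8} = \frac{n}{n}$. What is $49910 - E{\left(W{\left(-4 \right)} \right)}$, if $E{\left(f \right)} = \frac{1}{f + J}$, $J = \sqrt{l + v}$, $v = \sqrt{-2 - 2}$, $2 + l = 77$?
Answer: $49910 + \frac{1}{8 - \sqrt{75 + 2 i}} \approx 49909.0 + 0.25642 i$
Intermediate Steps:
$l = 75$ ($l = -2 + 77 = 75$)
$v = 2 i$ ($v = \sqrt{-4} = 2 i \approx 2.0 i$)
$J = \sqrt{75 + 2 i} \approx 8.661 + 0.1155 i$
$W{\left(n \right)} = -8$ ($W{\left(n \right)} = - 8 \frac{n}{n} = \left(-8\right) 1 = -8$)
$E{\left(f \right)} = \frac{1}{f + \sqrt{75 + 2 i}}$
$49910 - E{\left(W{\left(-4 \right)} \right)} = 49910 - \frac{1}{-8 + \sqrt{75 + 2 i}}$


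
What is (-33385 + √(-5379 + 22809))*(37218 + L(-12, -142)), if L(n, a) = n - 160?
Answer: -1236780710 + 37046*√17430 ≈ -1.2319e+9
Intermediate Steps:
L(n, a) = -160 + n
(-33385 + √(-5379 + 22809))*(37218 + L(-12, -142)) = (-33385 + √(-5379 + 22809))*(37218 + (-160 - 12)) = (-33385 + √17430)*(37218 - 172) = (-33385 + √17430)*37046 = -1236780710 + 37046*√17430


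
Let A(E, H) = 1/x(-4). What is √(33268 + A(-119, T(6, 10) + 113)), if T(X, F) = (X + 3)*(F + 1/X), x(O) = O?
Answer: √133071/2 ≈ 182.39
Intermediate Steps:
T(X, F) = (3 + X)*(F + 1/X)
A(E, H) = -¼ (A(E, H) = 1/(-4) = -¼)
√(33268 + A(-119, T(6, 10) + 113)) = √(33268 - ¼) = √(133071/4) = √133071/2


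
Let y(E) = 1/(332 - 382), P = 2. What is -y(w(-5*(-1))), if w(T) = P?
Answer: 1/50 ≈ 0.020000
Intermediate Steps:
w(T) = 2
y(E) = -1/50 (y(E) = 1/(-50) = -1/50)
-y(w(-5*(-1))) = -1*(-1/50) = 1/50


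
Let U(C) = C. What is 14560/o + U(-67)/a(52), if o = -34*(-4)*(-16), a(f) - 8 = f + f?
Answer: -13879/1904 ≈ -7.2894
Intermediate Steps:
a(f) = 8 + 2*f (a(f) = 8 + (f + f) = 8 + 2*f)
o = -2176 (o = 136*(-16) = -2176)
14560/o + U(-67)/a(52) = 14560/(-2176) - 67/(8 + 2*52) = 14560*(-1/2176) - 67/(8 + 104) = -455/68 - 67/112 = -13879/1904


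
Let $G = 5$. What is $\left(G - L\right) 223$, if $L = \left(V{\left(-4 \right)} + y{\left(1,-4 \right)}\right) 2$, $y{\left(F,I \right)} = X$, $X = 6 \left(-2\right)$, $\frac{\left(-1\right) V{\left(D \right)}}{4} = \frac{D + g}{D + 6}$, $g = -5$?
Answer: $-1561$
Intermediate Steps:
$V{\left(D \right)} = - \frac{4 \left(-5 + D\right)}{6 + D}$ ($V{\left(D \right)} = - 4 \frac{D - 5}{D + 6} = - 4 \frac{-5 + D}{6 + D} = - \frac{4 \left(-5 + D\right)}{6 + D}$)
$X = -12$
$y{\left(F,I \right)} = -12$
$L = 12$ ($L = \left(\frac{4 \left(5 - -4\right)}{6 - 4} - 12\right) 2 = \left(\frac{4 \left(5 + 4\right)}{2} - 12\right) 2 = \left(4 \cdot \frac{1}{2} \cdot 9 - 12\right) 2 = \left(18 - 12\right) 2 = 6 \cdot 2 = 12$)
$\left(G - L\right) 223 = \left(5 - 12\right) 223 = \left(-7\right) 223 = -1561$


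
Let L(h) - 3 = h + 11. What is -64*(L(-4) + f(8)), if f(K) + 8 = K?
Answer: -640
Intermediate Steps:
f(K) = -8 + K
L(h) = 14 + h (L(h) = 3 + (h + 11) = 3 + (11 + h) = 14 + h)
-64*(L(-4) + f(8)) = -64*((14 - 4) + (-8 + 8)) = -64*(10 + 0) = -64*10 = -640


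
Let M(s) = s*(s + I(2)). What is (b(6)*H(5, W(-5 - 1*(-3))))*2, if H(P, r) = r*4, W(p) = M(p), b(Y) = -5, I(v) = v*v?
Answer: 160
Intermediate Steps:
I(v) = v²
M(s) = s*(4 + s) (M(s) = s*(s + 2²) = s*(s + 4) = s*(4 + s))
W(p) = p*(4 + p)
H(P, r) = 4*r
(b(6)*H(5, W(-5 - 1*(-3))))*2 = -20*(-5 - 1*(-3))*(4 + (-5 - 1*(-3)))*2 = -20*(-5 + 3)*(4 + (-5 + 3))*2 = -20*(-2*(4 - 2))*2 = -20*(-2*2)*2 = -20*(-4)*2 = -5*(-16)*2 = 80*2 = 160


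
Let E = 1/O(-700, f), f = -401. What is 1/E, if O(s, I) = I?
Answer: -401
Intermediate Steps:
E = -1/401 (E = 1/(-401) = -1/401 ≈ -0.0024938)
1/E = 1/(-1/401) = -401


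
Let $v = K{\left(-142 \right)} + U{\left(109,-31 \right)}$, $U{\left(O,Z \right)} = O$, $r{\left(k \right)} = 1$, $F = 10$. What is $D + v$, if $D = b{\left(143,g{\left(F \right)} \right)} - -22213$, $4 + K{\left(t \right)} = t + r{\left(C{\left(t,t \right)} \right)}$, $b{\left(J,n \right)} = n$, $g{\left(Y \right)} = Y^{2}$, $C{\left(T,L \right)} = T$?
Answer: $22277$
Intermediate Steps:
$K{\left(t \right)} = -3 + t$ ($K{\left(t \right)} = -4 + \left(t + 1\right) = -4 + \left(1 + t\right) = -3 + t$)
$v = -36$ ($v = \left(-3 - 142\right) + 109 = -145 + 109 = -36$)
$D = 22313$ ($D = 10^{2} - -22213 = 100 + 22213 = 22313$)
$D + v = 22313 - 36 = 22277$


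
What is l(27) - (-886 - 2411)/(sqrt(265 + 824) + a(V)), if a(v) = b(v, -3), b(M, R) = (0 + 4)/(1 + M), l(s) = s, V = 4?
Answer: 21048/169 ≈ 124.54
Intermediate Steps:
b(M, R) = 4/(1 + M)
a(v) = 4/(1 + v)
l(27) - (-886 - 2411)/(sqrt(265 + 824) + a(V)) = 27 - (-886 - 2411)/(sqrt(265 + 824) + 4/(1 + 4)) = 27 - (-3297)/(sqrt(1089) + 4/5) = 27 - (-3297)/(33 + 4*(1/5)) = 27 - (-3297)/(33 + 4/5) = 27 - (-3297)/169/5 = 27 - (-3297)*5/169 = 27 - 1*(-16485/169) = 27 + 16485/169 = 21048/169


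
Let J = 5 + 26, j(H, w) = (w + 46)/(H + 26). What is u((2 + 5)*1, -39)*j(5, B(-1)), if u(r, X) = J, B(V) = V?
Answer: 45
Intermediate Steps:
j(H, w) = (46 + w)/(26 + H)
J = 31
u(r, X) = 31
u((2 + 5)*1, -39)*j(5, B(-1)) = 31*((46 - 1)/(26 + 5)) = 31*(45/31) = 45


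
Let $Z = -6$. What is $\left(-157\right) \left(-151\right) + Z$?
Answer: $23701$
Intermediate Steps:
$\left(-157\right) \left(-151\right) + Z = \left(-157\right) \left(-151\right) - 6 = 23707 - 6 = 23701$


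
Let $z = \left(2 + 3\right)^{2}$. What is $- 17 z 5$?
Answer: $-2125$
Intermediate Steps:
$z = 25$ ($z = 5^{2} = 25$)
$- 17 z 5 = \left(-17\right) 25 \cdot 5 = \left(-425\right) 5 = -2125$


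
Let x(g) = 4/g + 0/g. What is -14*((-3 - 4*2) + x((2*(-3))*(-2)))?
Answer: 448/3 ≈ 149.33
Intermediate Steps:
x(g) = 4/g (x(g) = 4/g + 0 = 4/g)
-14*((-3 - 4*2) + x((2*(-3))*(-2))) = -14*((-3 - 4*2) + 4/(((2*(-3))*(-2)))) = -14*((-3 - 8) + 4/((-6*(-2)))) = -14*(-11 + 4/12) = -14*(-11 + 4*(1/12)) = -14*(-11 + ⅓) = -14*(-32/3) = 448/3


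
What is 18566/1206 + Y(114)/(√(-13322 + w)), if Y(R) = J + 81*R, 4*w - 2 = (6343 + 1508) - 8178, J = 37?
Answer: 9283/603 - 18542*I*√5957/17871 ≈ 15.395 - 80.08*I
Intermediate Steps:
w = -325/4 (w = ½ + ((6343 + 1508) - 8178)/4 = ½ + (7851 - 8178)/4 = ½ + (¼)*(-327) = ½ - 327/4 = -325/4 ≈ -81.250)
Y(R) = 37 + 81*R
18566/1206 + Y(114)/(√(-13322 + w)) = 18566/1206 + (37 + 81*114)/(√(-13322 - 325/4)) = 18566*(1/1206) + (37 + 9234)/(√(-53613/4)) = 9283/603 + 9271/((3*I*√5957/2)) = 9283/603 + 9271*(-2*I*√5957/17871) = 9283/603 - 18542*I*√5957/17871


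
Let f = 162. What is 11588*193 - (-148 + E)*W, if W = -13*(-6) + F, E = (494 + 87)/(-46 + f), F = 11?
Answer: 260908387/116 ≈ 2.2492e+6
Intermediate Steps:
E = 581/116 (E = (494 + 87)/(-46 + 162) = 581/116 ≈ 5.0086)
W = 89 (W = -13*(-6) + 11 = 78 + 11 = 89)
11588*193 - (-148 + E)*W = 11588*193 - (-148 + 581/116)*89 = 2236484 - (-16587)*89/116 = 2236484 - 1*(-1476243/116) = 2236484 + 1476243/116 = 260908387/116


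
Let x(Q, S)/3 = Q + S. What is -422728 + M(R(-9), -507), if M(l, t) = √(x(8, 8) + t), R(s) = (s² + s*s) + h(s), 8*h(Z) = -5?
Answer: -422728 + 3*I*√51 ≈ -4.2273e+5 + 21.424*I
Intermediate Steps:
x(Q, S) = 3*Q + 3*S (x(Q, S) = 3*(Q + S) = 3*Q + 3*S)
h(Z) = -5/8 (h(Z) = (⅛)*(-5) = -5/8)
R(s) = -5/8 + 2*s² (R(s) = (s² + s*s) - 5/8 = (s² + s²) - 5/8 = 2*s² - 5/8 = -5/8 + 2*s²)
M(l, t) = √(48 + t) (M(l, t) = √((3*8 + 3*8) + t) = √((24 + 24) + t) = √(48 + t))
-422728 + M(R(-9), -507) = -422728 + √(48 - 507) = -422728 + √(-459) = -422728 + 3*I*√51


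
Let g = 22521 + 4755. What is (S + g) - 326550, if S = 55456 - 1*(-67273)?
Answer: -176545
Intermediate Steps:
S = 122729 (S = 55456 + 67273 = 122729)
g = 27276
(S + g) - 326550 = (122729 + 27276) - 326550 = 150005 - 326550 = -176545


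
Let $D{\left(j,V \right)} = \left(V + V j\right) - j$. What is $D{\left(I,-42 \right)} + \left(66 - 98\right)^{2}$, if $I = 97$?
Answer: $-3189$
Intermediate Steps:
$D{\left(j,V \right)} = V - j + V j$
$D{\left(I,-42 \right)} + \left(66 - 98\right)^{2} = \left(-42 - 97 - 4074\right) + \left(66 - 98\right)^{2} = \left(-42 - 97 - 4074\right) + \left(-32\right)^{2} = -4213 + 1024 = -3189$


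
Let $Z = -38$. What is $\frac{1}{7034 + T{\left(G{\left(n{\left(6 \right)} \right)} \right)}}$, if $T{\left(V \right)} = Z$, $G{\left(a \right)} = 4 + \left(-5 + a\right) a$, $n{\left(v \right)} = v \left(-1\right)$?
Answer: $\frac{1}{6996} \approx 0.00014294$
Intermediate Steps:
$n{\left(v \right)} = - v$
$G{\left(a \right)} = 4 + a \left(-5 + a\right)$
$T{\left(V \right)} = -38$
$\frac{1}{7034 + T{\left(G{\left(n{\left(6 \right)} \right)} \right)}} = \frac{1}{7034 - 38} = \frac{1}{6996}$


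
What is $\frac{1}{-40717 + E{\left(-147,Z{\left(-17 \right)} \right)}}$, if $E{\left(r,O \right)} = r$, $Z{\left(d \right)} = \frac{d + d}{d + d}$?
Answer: $- \frac{1}{40864} \approx -2.4471 \cdot 10^{-5}$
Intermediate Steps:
$Z{\left(d \right)} = 1$ ($Z{\left(d \right)} = \frac{2 d}{2 d} = 2 d \frac{1}{2 d} = 1$)
$\frac{1}{-40717 + E{\left(-147,Z{\left(-17 \right)} \right)}} = \frac{1}{-40717 - 147} = \frac{1}{-40864} = - \frac{1}{40864}$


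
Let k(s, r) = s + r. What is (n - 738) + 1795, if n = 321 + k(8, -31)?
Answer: 1355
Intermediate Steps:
k(s, r) = r + s
n = 298 (n = 321 + (-31 + 8) = 321 - 23 = 298)
(n - 738) + 1795 = (298 - 738) + 1795 = -440 + 1795 = 1355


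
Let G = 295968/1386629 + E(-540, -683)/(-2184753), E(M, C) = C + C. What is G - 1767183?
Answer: -5353577519465245453/3029441867637 ≈ -1.7672e+6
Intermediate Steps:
E(M, C) = 2*C
G = 648511111118/3029441867637 (G = 295968/1386629 + (2*(-683))/(-2184753) = 295968*(1/1386629) - 1366*(-1/2184753) = 295968/1386629 + 1366/2184753 = 648511111118/3029441867637 ≈ 0.21407)
G - 1767183 = 648511111118/3029441867637 - 1767183 = -5353577519465245453/3029441867637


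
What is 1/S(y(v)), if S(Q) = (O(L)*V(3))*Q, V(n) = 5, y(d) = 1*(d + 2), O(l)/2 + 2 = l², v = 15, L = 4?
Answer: 1/2380 ≈ 0.00042017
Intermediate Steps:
O(l) = -4 + 2*l²
y(d) = 2 + d (y(d) = 1*(2 + d) = 2 + d)
S(Q) = 140*Q (S(Q) = ((-4 + 2*4²)*5)*Q = ((-4 + 2*16)*5)*Q = ((-4 + 32)*5)*Q = (28*5)*Q = 140*Q)
1/S(y(v)) = 1/(140*(2 + 15)) = 1/(140*17) = 1/2380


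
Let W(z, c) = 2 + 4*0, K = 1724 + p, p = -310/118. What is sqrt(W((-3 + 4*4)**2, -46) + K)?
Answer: sqrt(5999061)/59 ≈ 41.514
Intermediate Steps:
p = -155/59 (p = -310*1/118 = -155/59 ≈ -2.6271)
K = 101561/59 (K = 1724 - 155/59 = 101561/59 ≈ 1721.4)
W(z, c) = 2 (W(z, c) = 2 + 0 = 2)
sqrt(W((-3 + 4*4)**2, -46) + K) = sqrt(2 + 101561/59) = sqrt(101679/59) = sqrt(5999061)/59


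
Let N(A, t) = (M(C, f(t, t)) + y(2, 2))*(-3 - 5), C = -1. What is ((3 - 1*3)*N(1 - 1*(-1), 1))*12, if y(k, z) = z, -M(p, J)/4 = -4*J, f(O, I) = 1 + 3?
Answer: 0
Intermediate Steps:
f(O, I) = 4
M(p, J) = 16*J (M(p, J) = -(-16)*J = 16*J)
N(A, t) = -528 (N(A, t) = (16*4 + 2)*(-3 - 5) = (64 + 2)*(-8) = 66*(-8) = -528)
((3 - 1*3)*N(1 - 1*(-1), 1))*12 = ((3 - 1*3)*(-528))*12 = ((3 - 3)*(-528))*12 = (0*(-528))*12 = 0*12 = 0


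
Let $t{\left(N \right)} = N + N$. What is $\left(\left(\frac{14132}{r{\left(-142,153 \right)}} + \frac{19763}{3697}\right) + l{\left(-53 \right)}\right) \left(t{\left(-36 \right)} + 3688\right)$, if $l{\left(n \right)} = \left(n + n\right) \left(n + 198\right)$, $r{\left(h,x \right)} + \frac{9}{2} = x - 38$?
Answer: $- \frac{45015580597344}{817037} \approx -5.5096 \cdot 10^{7}$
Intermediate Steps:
$r{\left(h,x \right)} = - \frac{85}{2} + x$ ($r{\left(h,x \right)} = - \frac{9}{2} + \left(x - 38\right) = - \frac{9}{2} + \left(-38 + x\right) = - \frac{85}{2} + x$)
$t{\left(N \right)} = 2 N$
$l{\left(n \right)} = 2 n \left(198 + n\right)$
$\left(\left(\frac{14132}{r{\left(-142,153 \right)}} + \frac{19763}{3697}\right) + l{\left(-53 \right)}\right) \left(t{\left(-36 \right)} + 3688\right) = \left(\left(\frac{14132}{- \frac{85}{2} + 153} + \frac{19763}{3697}\right) + 2 \left(-53\right) \left(198 - 53\right)\right) \left(2 \left(-36\right) + 3688\right) = \left(\left(\frac{14132}{\frac{221}{2}} + 19763 \cdot \frac{1}{3697}\right) + 2 \left(-53\right) 145\right) \left(-72 + 3688\right) = \left(\left(14132 \cdot \frac{2}{221} + \frac{19763}{3697}\right) - 15370\right) 3616 = \left(\left(\frac{28264}{221} + \frac{19763}{3697}\right) - 15370\right) 3616 = \left(\frac{108859631}{817037} - 15370\right) 3616 = \left(- \frac{12448999059}{817037}\right) 3616 = - \frac{45015580597344}{817037}$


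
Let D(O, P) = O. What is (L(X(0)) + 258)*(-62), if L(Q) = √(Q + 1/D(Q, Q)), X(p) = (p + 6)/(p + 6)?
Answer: -15996 - 62*√2 ≈ -16084.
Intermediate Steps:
X(p) = 1 (X(p) = (6 + p)/(6 + p) = 1)
L(Q) = √(Q + 1/Q)
(L(X(0)) + 258)*(-62) = (√(1 + 1/1) + 258)*(-62) = (√(1 + 1) + 258)*(-62) = (√2 + 258)*(-62) = (258 + √2)*(-62) = -15996 - 62*√2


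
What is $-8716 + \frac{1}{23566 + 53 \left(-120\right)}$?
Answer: $- \frac{149967495}{17206} \approx -8716.0$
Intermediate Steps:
$-8716 + \frac{1}{23566 + 53 \left(-120\right)} = -8716 + \frac{1}{23566 - 6360} = -8716 + \frac{1}{17206} = - \frac{149967495}{17206}$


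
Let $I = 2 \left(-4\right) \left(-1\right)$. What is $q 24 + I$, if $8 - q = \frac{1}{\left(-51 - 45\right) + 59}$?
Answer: $\frac{7424}{37} \approx 200.65$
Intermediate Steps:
$I = 8$ ($I = \left(-8\right) \left(-1\right) = 8$)
$q = \frac{297}{37}$ ($q = 8 - \frac{1}{\left(-51 - 45\right) + 59} = 8 - \frac{1}{-96 + 59} = 8 - \frac{1}{-37} = 8 - - \frac{1}{37} = 8 + \frac{1}{37} = \frac{297}{37} \approx 8.027$)
$q 24 + I = \frac{297}{37} \cdot 24 + 8 = \frac{7128}{37} + 8 = \frac{7424}{37}$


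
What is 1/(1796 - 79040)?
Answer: -1/77244 ≈ -1.2946e-5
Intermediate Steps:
1/(1796 - 79040) = 1/(-77244) = -1/77244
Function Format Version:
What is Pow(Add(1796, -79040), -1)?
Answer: Rational(-1, 77244) ≈ -1.2946e-5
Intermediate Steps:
Pow(Add(1796, -79040), -1) = Pow(-77244, -1) = Rational(-1, 77244)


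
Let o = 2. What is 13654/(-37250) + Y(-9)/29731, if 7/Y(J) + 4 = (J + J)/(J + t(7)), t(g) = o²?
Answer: -406598949/1107479750 ≈ -0.36714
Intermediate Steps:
t(g) = 4 (t(g) = 2² = 4)
Y(J) = 7/(-4 + 2*J/(4 + J)) (Y(J) = 7/(-4 + (J + J)/(J + 4)) = 7/(-4 + (2*J)/(4 + J)) = 7/(-4 + 2*J/(4 + J)))
13654/(-37250) + Y(-9)/29731 = 13654/(-37250) + (7*(-4 - 1*(-9))/(2*(8 - 9)))/29731 = 13654*(-1/37250) + ((7/2)*(-4 + 9)/(-1))*(1/29731) = -6827/18625 + ((7/2)*(-1)*5)*(1/29731) = -6827/18625 - 35/2*1/29731 = -6827/18625 - 35/59462 = -406598949/1107479750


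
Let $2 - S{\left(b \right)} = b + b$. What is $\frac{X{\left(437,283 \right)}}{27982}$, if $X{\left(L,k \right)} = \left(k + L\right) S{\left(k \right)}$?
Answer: $- \frac{203040}{13991} \approx -14.512$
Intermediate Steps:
$S{\left(b \right)} = 2 - 2 b$ ($S{\left(b \right)} = 2 - \left(b + b\right) = 2 - 2 b$)
$X{\left(L,k \right)} = \left(2 - 2 k\right) \left(L + k\right)$ ($X{\left(L,k \right)} = \left(k + L\right) \left(2 - 2 k\right) = \left(L + k\right) \left(2 - 2 k\right) = \left(2 - 2 k\right) \left(L + k\right)$)
$\frac{X{\left(437,283 \right)}}{27982} = \frac{\left(-2\right) \left(-1 + 283\right) \left(437 + 283\right)}{27982} = \left(-2\right) 282 \cdot 720 \cdot \frac{1}{27982} = \left(-406080\right) \frac{1}{27982} = - \frac{203040}{13991}$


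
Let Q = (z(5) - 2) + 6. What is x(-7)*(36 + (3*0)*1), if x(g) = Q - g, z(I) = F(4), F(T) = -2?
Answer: 324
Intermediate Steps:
z(I) = -2
Q = 2 (Q = (-2 - 2) + 6 = -4 + 6 = 2)
x(g) = 2 - g
x(-7)*(36 + (3*0)*1) = (2 - 1*(-7))*(36 + (3*0)*1) = (2 + 7)*(36 + 0*1) = 9*(36 + 0) = 9*36 = 324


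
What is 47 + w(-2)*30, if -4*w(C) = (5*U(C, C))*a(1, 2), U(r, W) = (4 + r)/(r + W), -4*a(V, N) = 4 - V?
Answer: 527/16 ≈ 32.938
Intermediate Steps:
a(V, N) = -1 + V/4 (a(V, N) = -(4 - V)/4 = -1 + V/4)
U(r, W) = (4 + r)/(W + r)
w(C) = 15*(4 + C)/(32*C) (w(C) = -5*((4 + C)/(C + C))*(-1 + (¼)*1)/4 = -5*((4 + C)/((2*C)))*(-1 + ¼)/4 = -5*((1/(2*C))*(4 + C))*(-3)/(4*4) = -5*((4 + C)/(2*C))*(-3)/(4*4) = -5*(4 + C)/(2*C)*(-3)/(4*4) = -(-15)*(4 + C)/(32*C) = 15*(4 + C)/(32*C))
47 + w(-2)*30 = 47 + ((15/32)*(4 - 2)/(-2))*30 = 47 + ((15/32)*(-½)*2)*30 = 47 - 15/32*30 = 47 - 225/16 = 527/16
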